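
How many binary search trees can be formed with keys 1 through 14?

This is counted by the nth Catalan number C_n. Here n = 14.
C_n = C(2n,n)/(n+1), so C_{14} = C(28,14)/15 = 40116600/15.

Final answer: C_{14} = 2674440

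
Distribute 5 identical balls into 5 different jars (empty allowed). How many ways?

Stars and bars: C(n+k-1, k-1) = C(9,4).

Final answer: C(9,4) = 126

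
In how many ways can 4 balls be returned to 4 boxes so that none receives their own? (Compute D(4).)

Derangements satisfy D(n) = (n-1)(D(n-1) + D(n-2)), starting from D(0)=1, D(1)=0.
D(2) = 1 x (0 + 1) = 1
D(3) = 2 x (1 + 0) = 2
D(4) = 3 x (D(3) + D(2)) = 3 x (2 + 1)

Final answer: D(4) = 9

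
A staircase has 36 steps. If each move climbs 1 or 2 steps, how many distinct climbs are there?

Condition on the final move: it is a 1-step (f(n-1) ways to get there) or a 2-step (f(n-2) ways), so f(n) = f(n-1) + f(n-2), with f(1)=1, f(2)=2.
Computing successive values: f(1)=1, f(2)=2, f(3)=3, f(4)=5, f(5)=8, f(6)=13, f(7)=21, f(8)=34, f(9)=55, f(10)=89, f(11)=144, f(12)=233, f(13)=377, f(14)=610, f(15)=987, f(16)=1597, f(17)=2584, f(18)=4181, f(19)=6765, f(20)=10946, f(21)=17711, f(22)=28657, f(23)=46368, f(24)=75025, f(25)=121393, f(26)=196418, f(27)=317811, f(28)=514229, f(29)=832040, f(30)=1346269, f(31)=2178309, f(32)=3524578, f(33)=5702887, f(34)=9227465, f(35)=14930352, f(36)=24157817.

Final answer: 24157817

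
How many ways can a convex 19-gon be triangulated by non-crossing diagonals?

This is counted by the nth Catalan number C_n. Here n = 19 - 2 = 17.
C_n = C(2n,n)/(n+1), so C_{17} = C(34,17)/18 = 2333606220/18.

Final answer: C_{17} = 129644790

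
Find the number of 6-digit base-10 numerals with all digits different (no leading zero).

The leading digit has 9 choices (anything but zero); the next has 9 (anything but the first), then 8, and so on, one fewer each time.
Total: 9 x 9 x 8 x 7 x 6 x 5.

Final answer: 136080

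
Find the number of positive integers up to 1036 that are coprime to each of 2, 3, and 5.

|div by 2|=518, |div by 3|=345, |div by 5|=207.
|div by 2&3|=172, |div by 2&5|=103, |div by 3&5|=69, |div by all|=34.
By inclusion-exclusion, divisible by at least one: 518+345+207-172-103-69+34 = 760.
Not divisible by any: 1036 - 760.

Final answer: 276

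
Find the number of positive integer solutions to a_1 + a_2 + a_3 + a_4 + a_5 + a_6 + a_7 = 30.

Substitute a'_i = a_i - 1 (so a'_i >= 0). Then sum a'_i = 30 - 7 = 23.
Stars and bars: C(23+7-1, 7-1) = C(29,6).

Final answer: C(29,6) = 475020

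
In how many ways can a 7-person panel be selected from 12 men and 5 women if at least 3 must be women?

Sum over valid woman counts:
C(5,3)C(12,4) = 4950
C(5,4)C(12,3) = 1100
C(5,5)C(12,2) = 66
Total: 4950 + 1100 + 66.

Final answer: 6116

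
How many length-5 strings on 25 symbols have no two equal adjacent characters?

Let g(n) count such strings. g(1) = 25, and each valid string of length n-1 extends in 24 ways (any symbol but the last), so g(n) = 24 g(n-1).
Total: g(5) = 25 x 24^4.

Final answer: 25 x 24^{4} = 8294400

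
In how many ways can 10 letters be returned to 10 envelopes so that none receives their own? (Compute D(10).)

Use the recurrence D(n) = (n-1)(D(n-1) + D(n-2)) with D(0)=1, D(1)=0.
D(2) = 1 x (0 + 1) = 1
D(3) = 2 x (1 + 0) = 2
D(4) = 3 x (2 + 1) = 9
D(5) = 4 x (9 + 2) = 44
D(6) = 5 x (44 + 9) = 265
D(7) = 6 x (265 + 44) = 1854
D(8) = 7 x (1854 + 265) = 14833
D(9) = 8 x (14833 + 1854) = 133496
D(10) = 9 x (D(9) + D(8)) = 9 x (133496 + 14833)

Final answer: D(10) = 1334961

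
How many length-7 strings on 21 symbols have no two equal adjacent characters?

First character: 21 choices. Each subsequent: 20 choices (must differ from the previous one).
Total: 21 x 20^6.

Final answer: 21 x 20^{6} = 1344000000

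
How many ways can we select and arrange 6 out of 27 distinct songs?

P(27,6) = 27!/(27-6)! = 27!/21!.

Final answer: P(27,6) = 213127200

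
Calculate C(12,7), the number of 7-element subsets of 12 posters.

C(12,7) = 12!/(7! x (12-7)!).

Final answer: C(12,7) = 792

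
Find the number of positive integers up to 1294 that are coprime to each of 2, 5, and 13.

|div by 2|=647, |div by 5|=258, |div by 13|=99.
|div by 2&5|=129, |div by 2&13|=49, |div by 5&13|=19, |div by all|=9.
By inclusion-exclusion, divisible by at least one: 647+258+99-129-49-19+9 = 816.
Not divisible by any: 1294 - 816.

Final answer: 478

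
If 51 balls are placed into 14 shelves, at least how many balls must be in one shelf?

By the pigeonhole principle: ceiling(51/14).

Final answer: 4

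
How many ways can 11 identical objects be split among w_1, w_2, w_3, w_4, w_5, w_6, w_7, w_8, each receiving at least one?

Substitute w'_i = w_i - 1 (so w'_i >= 0). Then sum w'_i = 11 - 8 = 3.
Stars and bars: C(3+8-1, 8-1) = C(10,7).

Final answer: C(10,7) = 120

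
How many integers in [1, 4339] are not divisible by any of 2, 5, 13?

|div by 2|=2169, |div by 5|=867, |div by 13|=333.
|div by 2&5|=433, |div by 2&13|=166, |div by 5&13|=66, |div by all|=33.
By inclusion-exclusion, divisible by at least one: 2169+867+333-433-166-66+33 = 2737.
Not divisible by any: 4339 - 2737.

Final answer: 1602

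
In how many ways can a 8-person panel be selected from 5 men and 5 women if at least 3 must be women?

Sum over valid woman counts:
C(5,3)C(5,5) = 10
C(5,4)C(5,4) = 25
C(5,5)C(5,3) = 10
Total: 10 + 25 + 10.

Final answer: 45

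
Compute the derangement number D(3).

Use the recurrence D(n) = (n-1)(D(n-1) + D(n-2)) with D(0)=1, D(1)=0.
D(2) = 1 x (0 + 1) = 1
D(3) = 2 x (D(2) + D(1)) = 2 x (1 + 0)

Final answer: D(3) = 2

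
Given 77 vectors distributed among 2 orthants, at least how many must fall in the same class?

By pigeonhole with 77 objects and 2 categories: ceiling(77/2).

Final answer: 39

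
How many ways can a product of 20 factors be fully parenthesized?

This is counted by the nth Catalan number C_n. Here n = 20 - 1 = 19.
C_n = (2n)!/(n!(n+1)!), so C_{19} = 38!/(19! x 20!) = C(38,19)/20 = 35345263800/20.

Final answer: C_{19} = 1767263190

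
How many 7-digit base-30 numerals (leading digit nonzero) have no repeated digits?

The leading digit has 29 choices (anything but zero); the next has 29 (anything but the first), then 28, and so on, one fewer each time.
Total: 29 x 29 x 28 x 27 x 26 x 25 x 24.

Final answer: 9918417600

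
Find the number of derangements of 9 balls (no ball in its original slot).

Use the recurrence D(n) = (n-1)(D(n-1) + D(n-2)) with D(0)=1, D(1)=0.
D(2) = 1 x (0 + 1) = 1
D(3) = 2 x (1 + 0) = 2
D(4) = 3 x (2 + 1) = 9
D(5) = 4 x (9 + 2) = 44
D(6) = 5 x (44 + 9) = 265
D(7) = 6 x (265 + 44) = 1854
D(8) = 7 x (1854 + 265) = 14833
D(9) = 8 x (D(8) + D(7)) = 8 x (14833 + 1854)

Final answer: D(9) = 133496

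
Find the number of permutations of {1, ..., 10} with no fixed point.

D(n) = (n-1)(D(n-1) + D(n-2)), D(0)=1, D(1)=0.
D(2) = 1 x (0 + 1) = 1
D(3) = 2 x (1 + 0) = 2
D(4) = 3 x (2 + 1) = 9
D(5) = 4 x (9 + 2) = 44
D(6) = 5 x (44 + 9) = 265
D(7) = 6 x (265 + 44) = 1854
D(8) = 7 x (1854 + 265) = 14833
D(9) = 8 x (14833 + 1854) = 133496
D(10) = 9 x (D(9) + D(8)) = 9 x (133496 + 14833)

Final answer: D(10) = 1334961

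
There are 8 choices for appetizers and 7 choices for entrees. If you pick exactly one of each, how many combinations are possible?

By the multiplication principle: 8 x 7.

Final answer: 56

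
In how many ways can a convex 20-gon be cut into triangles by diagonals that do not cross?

This is a standard Catalan-number count: the answer is C_n. Here n = 20 - 2 = 18.
Using C_0 = 1 and C_(k+1) = C_k x 2(2k+1)/(k+2), build up term by term: C_1=1, C_2=2, C_3=5, C_4=14, C_5=42, C_6=132, C_7=429, C_8=1430, C_9=4862, C_10=16796, C_11=58786, C_12=208012, C_13=742900, C_14=2674440, C_15=9694845, C_16=35357670, C_17=129644790, C_18=477638700.

Final answer: C_{18} = 477638700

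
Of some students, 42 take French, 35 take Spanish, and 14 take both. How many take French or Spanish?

|A union B| = |A| + |B| - |A intersect B| = 42 + 35 - 14.

Final answer: 63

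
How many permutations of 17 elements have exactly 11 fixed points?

Choose which 11 elements are fixed: C(17,11) = 12376.
Derange the remaining 6 using D(j) = (j-1)(D(j-1) + D(j-2)), D(0)=1, D(1)=0: D(2)=1, D(3)=2, D(4)=9, D(5)=44, D(6)=265.
Total: 12376 x 265.

Final answer: C(17,11) D(6) = 3279640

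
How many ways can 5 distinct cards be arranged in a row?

The number of ways to arrange 5 distinct objects is 5!.

Final answer: 5! = 120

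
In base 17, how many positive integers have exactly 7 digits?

Leading digit: 16 options (nonzero). Other 6 digit(s): 17 options each.
Total: 16 x 17^6.

Final answer: 386201104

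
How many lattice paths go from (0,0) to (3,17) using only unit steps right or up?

Each path has 3 right steps and 17 up steps in some order (20 steps total).
Choose which 17 of the 20 steps are up: C(20,17).

Final answer: C(20,17) = 1140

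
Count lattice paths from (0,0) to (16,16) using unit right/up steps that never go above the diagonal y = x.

Total monotonic paths to (16,16): C(32,16) = 601080390.
By the reflection principle, paths that go above the diagonal number C(32,17) = 565722720.
Valid Dyck paths: 601080390 - 565722720.
(These counts are the Catalan numbers.)

Final answer: C_{16} = 35357670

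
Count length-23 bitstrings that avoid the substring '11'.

A valid string ends in 0 (append to any length-(n-1) valid string) or in 01 (append to any length-(n-2) valid string), so a(n) = a(n-1) + a(n-2) with a(1)=2, a(2)=3.
Computing successive values: a(1)=2, a(2)=3, a(3)=5, a(4)=8, a(5)=13, a(6)=21, a(7)=34, a(8)=55, a(9)=89, a(10)=144, a(11)=233, a(12)=377, a(13)=610, a(14)=987, a(15)=1597, a(16)=2584, a(17)=4181, a(18)=6765, a(19)=10946, a(20)=17711, a(21)=28657, a(22)=46368, a(23)=75025.

Final answer: 75025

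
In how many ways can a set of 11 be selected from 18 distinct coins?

C(18,11) = 18!/(11! x 7!).

Final answer: \binom{18}{11} = 31824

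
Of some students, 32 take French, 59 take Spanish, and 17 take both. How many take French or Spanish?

|A union B| = |A| + |B| - |A intersect B| = 32 + 59 - 17.

Final answer: 74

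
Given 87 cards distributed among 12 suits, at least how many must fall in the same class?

By pigeonhole with 87 objects and 12 categories: ceiling(87/12).

Final answer: 8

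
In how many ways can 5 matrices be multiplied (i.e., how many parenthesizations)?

This is counted by the nth Catalan number C_n. Here n = 5 - 1 = 4.
C_n = C(2n,n)/(n+1), so C_{4} = C(8,4)/5 = 70/5.

Final answer: C_{4} = 14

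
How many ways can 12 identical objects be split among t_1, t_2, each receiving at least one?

Substitute t'_i = t_i - 1 (so t'_i >= 0). Then sum t'_i = 12 - 2 = 10.
Stars and bars: C(10+2-1, 2-1) = C(11,1).

Final answer: C(11,1) = 11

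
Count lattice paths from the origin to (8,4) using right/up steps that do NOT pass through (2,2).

Total paths to (8,4): C(12,4) = 495.
Paths through (2,2): C(4,2) x C(8,2) = 168.
Avoiding (2,2): 495 - 168.

Final answer: 327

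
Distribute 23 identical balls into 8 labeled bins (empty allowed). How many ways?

Stars and bars: C(n+k-1, k-1) = C(30,7).

Final answer: C(30,7) = 2035800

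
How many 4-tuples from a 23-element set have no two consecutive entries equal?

Let g(n) count such strings. g(1) = 23, and each valid string of length n-1 extends in 22 ways (any symbol but the last), so g(n) = 22 g(n-1).
Total: g(4) = 23 x 22^3.

Final answer: 23 x 22^{3} = 244904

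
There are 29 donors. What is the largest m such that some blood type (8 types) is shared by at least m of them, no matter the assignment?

There are 8 possible values for blood type (8 types). With 29 donors and 8 categories, by pigeonhole: ceiling(29/8).

Final answer: 4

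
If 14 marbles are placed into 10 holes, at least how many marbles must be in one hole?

By the pigeonhole principle: ceiling(14/10).

Final answer: 2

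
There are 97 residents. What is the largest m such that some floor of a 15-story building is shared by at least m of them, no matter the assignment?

There are 15 possible values for floor of a 15-story building. With 97 residents and 15 categories, by pigeonhole: ceiling(97/15).

Final answer: 7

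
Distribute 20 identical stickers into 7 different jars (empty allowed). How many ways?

Stars and bars: C(n+k-1, k-1) = C(26,6).

Final answer: C(26,6) = 230230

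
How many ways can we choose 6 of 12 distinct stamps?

C(12,6) = 12!/(6! x 6!).

Final answer: \binom{12}{6} = 924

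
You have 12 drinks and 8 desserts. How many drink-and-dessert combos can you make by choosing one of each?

By the multiplication principle: 12 x 8.

Final answer: 96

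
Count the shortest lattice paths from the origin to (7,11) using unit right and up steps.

Each path has 7 right steps and 11 up steps in some order (18 steps total).
Choose which 11 of the 18 steps are up: C(18,11).

Final answer: C(18,11) = 31824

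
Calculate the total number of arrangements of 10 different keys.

The number of ways to arrange 10 distinct objects is 10!.

Final answer: 10! = 3628800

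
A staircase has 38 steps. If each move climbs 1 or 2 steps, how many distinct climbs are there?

Let f(n) be the number of climbs. Removing the last move (1 or 2 steps) gives f(n) = f(n-1) + f(n-2); base cases f(1)=1, f(2)=2.
Building up term by term: f(1)=1, f(2)=2, f(3)=3, f(4)=5, f(5)=8, f(6)=13, f(7)=21, f(8)=34, f(9)=55, f(10)=89, f(11)=144, f(12)=233, f(13)=377, f(14)=610, f(15)=987, f(16)=1597, f(17)=2584, f(18)=4181, f(19)=6765, f(20)=10946, f(21)=17711, f(22)=28657, f(23)=46368, f(24)=75025, f(25)=121393, f(26)=196418, f(27)=317811, f(28)=514229, f(29)=832040, f(30)=1346269, f(31)=2178309, f(32)=3524578, f(33)=5702887, f(34)=9227465, f(35)=14930352, f(36)=24157817, f(37)=39088169, f(38)=63245986.

Final answer: 63245986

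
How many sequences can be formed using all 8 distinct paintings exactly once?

The number of ways to arrange 8 distinct objects is 8!.

Final answer: 8! = 40320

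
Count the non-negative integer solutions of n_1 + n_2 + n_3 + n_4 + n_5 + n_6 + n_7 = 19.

Stars and bars with 19 stars and 6 bars:
C(19+7-1, 7-1) = C(25,6).

Final answer: C(25,6) = 177100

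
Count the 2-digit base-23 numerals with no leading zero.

These are the integers in [23^1, 23^2), so the count is 23^2 - 23^1 = 22 x 23^1.

Final answer: 506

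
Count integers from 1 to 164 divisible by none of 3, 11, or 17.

|div by 3|=54, |div by 11|=14, |div by 17|=9.
|div by 3&11|=4, |div by 3&17|=3, |div by 11&17|=0, |div by all|=0.
By inclusion-exclusion, divisible by at least one: 54+14+9-4-3-0+0 = 70.
Not divisible by any: 164 - 70.

Final answer: 94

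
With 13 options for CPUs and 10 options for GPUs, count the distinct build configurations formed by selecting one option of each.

By the multiplication principle: 13 x 10.

Final answer: 130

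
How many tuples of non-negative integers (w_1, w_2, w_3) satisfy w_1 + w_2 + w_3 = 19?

Stars and bars with 19 stars and 2 bars:
C(19+3-1, 3-1) = C(21,2).

Final answer: C(21,2) = 210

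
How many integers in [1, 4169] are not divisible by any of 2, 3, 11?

|div by 2|=2084, |div by 3|=1389, |div by 11|=379.
|div by 2&3|=694, |div by 2&11|=189, |div by 3&11|=126, |div by all|=63.
By inclusion-exclusion, divisible by at least one: 2084+1389+379-694-189-126+63 = 2906.
Not divisible by any: 4169 - 2906.

Final answer: 1263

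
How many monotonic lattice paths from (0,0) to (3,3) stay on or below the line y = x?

Total monotonic paths to (3,3): C(6,3) = 20.
Reflecting each bad path at its first crossing gives a bijection with paths to (2,4): C(6,4) = 15.
Valid Dyck paths: 20 - 15.
(These counts are the Catalan numbers.)

Final answer: C_{3} = 5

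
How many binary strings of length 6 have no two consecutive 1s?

A valid string ends in 0 (append to any length-(n-1) valid string) or in 01 (append to any length-(n-2) valid string), so a(n) = a(n-1) + a(n-2) with a(1)=2, a(2)=3.
Iterating the recurrence: a(1)=2, a(2)=3, a(3)=5, a(4)=8, a(5)=13, a(6)=21.

Final answer: 21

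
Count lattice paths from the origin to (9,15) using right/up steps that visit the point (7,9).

Paths (0,0)->(7,9): C(16,9) = 11440.
Paths (7,9)->(9,15): C(8,6) = 28.
By multiplication principle: 11440 x 28.

Final answer: 320320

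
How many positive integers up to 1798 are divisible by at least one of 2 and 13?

Multiples of 2: 899. Multiples of 13: 138. Of both (lcm=26): 69.
By inclusion-exclusion: 899 + 138 - 69.

Final answer: 968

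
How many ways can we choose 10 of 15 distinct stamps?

C(15,10) = 15!/(10! x 5!).

Final answer: \binom{15}{10} = 3003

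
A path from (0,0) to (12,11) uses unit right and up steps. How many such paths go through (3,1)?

Paths (0,0)->(3,1): C(4,1) = 4.
Paths (3,1)->(12,11): C(19,10) = 92378.
By multiplication principle: 4 x 92378.

Final answer: 369512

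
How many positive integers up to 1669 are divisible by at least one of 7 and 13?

Multiples of 7: 238. Multiples of 13: 128. Of both (lcm=91): 18.
By inclusion-exclusion: 238 + 128 - 18.

Final answer: 348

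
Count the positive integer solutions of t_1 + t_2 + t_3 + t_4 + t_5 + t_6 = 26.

Substitute t'_i = t_i - 1 (so t'_i >= 0). Then sum t'_i = 26 - 6 = 20.
Stars and bars: C(20+6-1, 6-1) = C(25,5).

Final answer: C(25,5) = 53130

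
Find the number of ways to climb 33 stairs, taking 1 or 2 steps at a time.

Let f(n) be the number of climbs. Removing the last move (1 or 2 steps) gives f(n) = f(n-1) + f(n-2); base cases f(1)=1, f(2)=2.
Computing successive values: f(1)=1, f(2)=2, f(3)=3, f(4)=5, f(5)=8, f(6)=13, f(7)=21, f(8)=34, f(9)=55, f(10)=89, f(11)=144, f(12)=233, f(13)=377, f(14)=610, f(15)=987, f(16)=1597, f(17)=2584, f(18)=4181, f(19)=6765, f(20)=10946, f(21)=17711, f(22)=28657, f(23)=46368, f(24)=75025, f(25)=121393, f(26)=196418, f(27)=317811, f(28)=514229, f(29)=832040, f(30)=1346269, f(31)=2178309, f(32)=3524578, f(33)=5702887.

Final answer: 5702887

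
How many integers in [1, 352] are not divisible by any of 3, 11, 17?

|div by 3|=117, |div by 11|=32, |div by 17|=20.
|div by 3&11|=10, |div by 3&17|=6, |div by 11&17|=1, |div by all|=0.
By inclusion-exclusion, divisible by at least one: 117+32+20-10-6-1+0 = 152.
Not divisible by any: 352 - 152.

Final answer: 200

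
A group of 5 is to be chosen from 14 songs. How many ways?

C(14,5) = 14!/(5! x (14-5)!).

Final answer: C(14,5) = 2002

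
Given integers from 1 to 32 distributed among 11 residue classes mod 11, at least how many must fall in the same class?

By pigeonhole with 32 objects and 11 categories: ceiling(32/11).

Final answer: 3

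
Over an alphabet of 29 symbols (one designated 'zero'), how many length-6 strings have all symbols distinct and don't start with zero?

First digit: 28 (nonzero). Second: 28 (not first). Third: 27, etc.
Total: 28 x 28 x 27 x 26 x 25 x 24.

Final answer: 330220800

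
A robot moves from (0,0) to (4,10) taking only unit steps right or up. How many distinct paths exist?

Each path has 4 right steps and 10 up steps in some order (14 steps total).
Choose which 10 of the 14 steps are up: C(14,10).

Final answer: C(14,10) = 1001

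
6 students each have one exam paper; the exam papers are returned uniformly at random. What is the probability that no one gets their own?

D(n) = (n-1)(D(n-1) + D(n-2)), D(0)=1, D(1)=0.
Building up: D(2)=1, D(3)=2, D(4)=9, D(5)=44, D(6)=265.
Total arrangements: 6! = 720.
Probability = D(6)/6! = 53/144.

Final answer: D(6)/6! = 265/720 = 0.368056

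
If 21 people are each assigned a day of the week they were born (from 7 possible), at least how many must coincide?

There are 7 possible values for day of the week they were born. With 21 people and 7 categories, by pigeonhole: ceiling(21/7).

Final answer: 3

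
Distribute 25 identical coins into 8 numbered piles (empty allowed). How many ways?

Stars and bars: C(n+k-1, k-1) = C(32,7).

Final answer: C(32,7) = 3365856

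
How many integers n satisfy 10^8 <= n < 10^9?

First digit: 9 choices (1-9). Each of the remaining 8 digits: 10 choices.
Total: 9 x 10^8.

Final answer: 900000000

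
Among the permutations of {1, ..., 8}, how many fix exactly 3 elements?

Choose which 3 elements are fixed: C(8,3) = 56.
Derange the remaining 5 using D(j) = (j-1)(D(j-1) + D(j-2)), D(0)=1, D(1)=0: D(2)=1, D(3)=2, D(4)=9, D(5)=44.
Total: 56 x 44.

Final answer: C(8,3) D(5) = 2464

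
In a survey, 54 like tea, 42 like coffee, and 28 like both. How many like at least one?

|A union B| = |A| + |B| - |A intersect B| = 54 + 42 - 28.

Final answer: 68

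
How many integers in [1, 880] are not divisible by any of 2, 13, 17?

|div by 2|=440, |div by 13|=67, |div by 17|=51.
|div by 2&13|=33, |div by 2&17|=25, |div by 13&17|=3, |div by all|=1.
By inclusion-exclusion, divisible by at least one: 440+67+51-33-25-3+1 = 498.
Not divisible by any: 880 - 498.

Final answer: 382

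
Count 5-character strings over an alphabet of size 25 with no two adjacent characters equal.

Let g(n) count such strings. g(1) = 25, and each valid string of length n-1 extends in 24 ways (any symbol but the last), so g(n) = 24 g(n-1).
Total: g(5) = 25 x 24^4.

Final answer: 25 x 24^{4} = 8294400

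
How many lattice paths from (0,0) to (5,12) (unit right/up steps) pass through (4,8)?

Paths (0,0)->(4,8): C(12,8) = 495.
Paths (4,8)->(5,12): C(5,4) = 5.
By multiplication principle: 495 x 5.

Final answer: 2475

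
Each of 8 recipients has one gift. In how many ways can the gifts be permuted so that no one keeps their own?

Derangements satisfy D(n) = (n-1)(D(n-1) + D(n-2)), starting from D(0)=1, D(1)=0.
D(2) = 1 x (0 + 1) = 1
D(3) = 2 x (1 + 0) = 2
D(4) = 3 x (2 + 1) = 9
D(5) = 4 x (9 + 2) = 44
D(6) = 5 x (44 + 9) = 265
D(7) = 6 x (265 + 44) = 1854
D(8) = 7 x (D(7) + D(6)) = 7 x (1854 + 265)

Final answer: D(8) = 14833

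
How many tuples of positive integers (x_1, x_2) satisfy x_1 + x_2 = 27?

Substitute x'_i = x_i - 1 (so x'_i >= 0). Then sum x'_i = 27 - 2 = 25.
Stars and bars: C(25+2-1, 2-1) = C(26,1).

Final answer: C(26,1) = 26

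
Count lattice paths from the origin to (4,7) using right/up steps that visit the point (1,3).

Paths (0,0)->(1,3): C(4,3) = 4.
Paths (1,3)->(4,7): C(7,4) = 35.
By multiplication principle: 4 x 35.

Final answer: 140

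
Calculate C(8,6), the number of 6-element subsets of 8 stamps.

C(8,6) = 8!/(6! x 2!).

Final answer: \binom{8}{6} = 28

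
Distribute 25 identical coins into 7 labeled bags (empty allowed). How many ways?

Stars and bars: C(n+k-1, k-1) = C(31,6).

Final answer: C(31,6) = 736281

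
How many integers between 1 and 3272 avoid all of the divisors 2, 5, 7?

|div by 2|=1636, |div by 5|=654, |div by 7|=467.
|div by 2&5|=327, |div by 2&7|=233, |div by 5&7|=93, |div by all|=46.
By inclusion-exclusion, divisible by at least one: 1636+654+467-327-233-93+46 = 2150.
Not divisible by any: 3272 - 2150.

Final answer: 1122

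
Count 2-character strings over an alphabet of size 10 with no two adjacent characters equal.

Let g(n) count such strings. g(1) = 10, and each valid string of length n-1 extends in 9 ways (any symbol but the last), so g(n) = 9 g(n-1).
Total: g(2) = 10 x 9^1.

Final answer: 10 x 9^{1} = 90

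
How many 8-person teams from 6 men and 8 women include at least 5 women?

Sum over valid woman counts:
C(8,5)C(6,3) = 1120
C(8,6)C(6,2) = 420
C(8,7)C(6,1) = 48
C(8,8)C(6,0) = 1
Total: 1120 + 420 + 48 + 1.

Final answer: 1589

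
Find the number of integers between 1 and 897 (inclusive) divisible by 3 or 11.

Multiples of 3: 299. Multiples of 11: 81. Of both (lcm=33): 27.
By inclusion-exclusion: 299 + 81 - 27.

Final answer: 353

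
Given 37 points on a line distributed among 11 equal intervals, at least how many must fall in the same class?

By pigeonhole with 37 objects and 11 categories: ceiling(37/11).

Final answer: 4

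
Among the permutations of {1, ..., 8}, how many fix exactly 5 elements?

Choose which 5 elements are fixed: C(8,5) = 56.
Derange the remaining 3 using D(j) = (j-1)(D(j-1) + D(j-2)), D(0)=1, D(1)=0: D(2)=1, D(3)=2.
Total: 56 x 2.

Final answer: C(8,5) D(3) = 112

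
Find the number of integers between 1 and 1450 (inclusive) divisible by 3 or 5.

Multiples of 3: 483. Multiples of 5: 290. Of both (lcm=15): 96.
By inclusion-exclusion: 483 + 290 - 96.

Final answer: 677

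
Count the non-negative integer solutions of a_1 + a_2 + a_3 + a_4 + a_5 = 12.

Stars and bars with 12 stars and 4 bars:
C(12+5-1, 5-1) = C(16,4).

Final answer: C(16,4) = 1820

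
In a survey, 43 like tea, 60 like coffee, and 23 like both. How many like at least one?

|A union B| = |A| + |B| - |A intersect B| = 43 + 60 - 23.

Final answer: 80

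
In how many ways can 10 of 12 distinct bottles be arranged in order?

P(12,10) = 12!/(12-10)! = 12!/2!.

Final answer: P(12,10) = 239500800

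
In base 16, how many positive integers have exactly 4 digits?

Leading digit: 15 options (nonzero). Other 3 digit(s): 16 options each.
Total: 15 x 16^3.

Final answer: 61440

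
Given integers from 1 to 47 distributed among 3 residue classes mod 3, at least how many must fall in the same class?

By pigeonhole with 47 objects and 3 categories: ceiling(47/3).

Final answer: 16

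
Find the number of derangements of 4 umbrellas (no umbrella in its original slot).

Use the recurrence D(n) = (n-1)(D(n-1) + D(n-2)) with D(0)=1, D(1)=0.
D(2) = 1 x (0 + 1) = 1
D(3) = 2 x (1 + 0) = 2
D(4) = 3 x (D(3) + D(2)) = 3 x (2 + 1)

Final answer: D(4) = 9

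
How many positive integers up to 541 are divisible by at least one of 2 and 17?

Multiples of 2: 270. Multiples of 17: 31. Of both (lcm=34): 15.
By inclusion-exclusion: 270 + 31 - 15.

Final answer: 286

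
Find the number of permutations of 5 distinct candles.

The number of ways to arrange 5 distinct objects is 5!.

Final answer: 5! = 120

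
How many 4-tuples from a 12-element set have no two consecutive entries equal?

First character: 12 choices. Each subsequent: 11 choices (must differ from the previous one).
Total: 12 x 11^3.

Final answer: 12 x 11^{3} = 15972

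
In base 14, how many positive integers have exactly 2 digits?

These are the integers in [14^1, 14^2), so the count is 14^2 - 14^1 = 13 x 14^1.

Final answer: 182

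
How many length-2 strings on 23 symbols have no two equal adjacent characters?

First character: 23 choices. Each subsequent: 22 choices (must differ from the previous one).
Total: 23 x 22^1.

Final answer: 23 x 22^{1} = 506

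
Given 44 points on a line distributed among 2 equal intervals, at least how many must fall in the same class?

By pigeonhole with 44 objects and 2 categories: ceiling(44/2).

Final answer: 22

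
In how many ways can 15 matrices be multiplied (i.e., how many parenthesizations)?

This is counted by the nth Catalan number C_n. Here n = 15 - 1 = 14.
C_n = C(2n,n) - C(2n,n+1), so C_{14} = C(28,14) - C(28,15) = 40116600 - 37442160.

Final answer: C_{14} = 2674440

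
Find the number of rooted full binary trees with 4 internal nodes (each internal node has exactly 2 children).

This is a standard Catalan-number count: the answer is C_n. Here n = 4.
C_n = C(2n,n)/(n+1), so C_{4} = C(8,4)/5 = 70/5.

Final answer: C_{4} = 14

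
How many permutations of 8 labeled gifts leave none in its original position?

Derangements satisfy D(n) = (n-1)(D(n-1) + D(n-2)), starting from D(0)=1, D(1)=0.
D(2) = 1 x (0 + 1) = 1
D(3) = 2 x (1 + 0) = 2
D(4) = 3 x (2 + 1) = 9
D(5) = 4 x (9 + 2) = 44
D(6) = 5 x (44 + 9) = 265
D(7) = 6 x (265 + 44) = 1854
D(8) = 7 x (D(7) + D(6)) = 7 x (1854 + 265)

Final answer: D(8) = 14833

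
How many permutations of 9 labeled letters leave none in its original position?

Derangements satisfy D(n) = (n-1)(D(n-1) + D(n-2)), starting from D(0)=1, D(1)=0.
D(2) = 1 x (0 + 1) = 1
D(3) = 2 x (1 + 0) = 2
D(4) = 3 x (2 + 1) = 9
D(5) = 4 x (9 + 2) = 44
D(6) = 5 x (44 + 9) = 265
D(7) = 6 x (265 + 44) = 1854
D(8) = 7 x (1854 + 265) = 14833
D(9) = 8 x (D(8) + D(7)) = 8 x (14833 + 1854)

Final answer: D(9) = 133496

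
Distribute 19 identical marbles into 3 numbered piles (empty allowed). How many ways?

Stars and bars: C(n+k-1, k-1) = C(21,2).

Final answer: C(21,2) = 210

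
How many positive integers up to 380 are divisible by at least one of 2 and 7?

Multiples of 2: 190. Multiples of 7: 54. Of both (lcm=14): 27.
By inclusion-exclusion: 190 + 54 - 27.

Final answer: 217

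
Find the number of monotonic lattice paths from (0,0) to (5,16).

Each path has 5 right steps and 16 up steps in some order (21 steps total).
Choose which 16 of the 21 steps are up: C(21,16).

Final answer: C(21,16) = 20349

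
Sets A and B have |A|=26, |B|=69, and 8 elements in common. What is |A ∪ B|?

|A union B| = |A| + |B| - |A intersect B| = 26 + 69 - 8.

Final answer: 87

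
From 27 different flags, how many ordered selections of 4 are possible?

P(27,4) = 27!/(27-4)! = 27!/23!.

Final answer: P(27,4) = 421200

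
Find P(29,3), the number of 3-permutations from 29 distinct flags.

P(29,3) = 29!/(29-3)! = 29!/26!.

Final answer: P(29,3) = 21924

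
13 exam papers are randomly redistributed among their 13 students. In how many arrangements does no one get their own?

Use the recurrence D(n) = (n-1)(D(n-1) + D(n-2)) with D(0)=1, D(1)=0.
D(2) = 1 x (0 + 1) = 1
D(3) = 2 x (1 + 0) = 2
D(4) = 3 x (2 + 1) = 9
D(5) = 4 x (9 + 2) = 44
D(6) = 5 x (44 + 9) = 265
D(7) = 6 x (265 + 44) = 1854
D(8) = 7 x (1854 + 265) = 14833
D(9) = 8 x (14833 + 1854) = 133496
D(10) = 9 x (133496 + 14833) = 1334961
D(11) = 10 x (1334961 + 133496) = 14684570
D(12) = 11 x (14684570 + 1334961) = 176214841
D(13) = 12 x (D(12) + D(11)) = 12 x (176214841 + 14684570)

Final answer: D(13) = 2290792932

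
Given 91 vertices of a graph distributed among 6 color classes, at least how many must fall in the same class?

By pigeonhole with 91 objects and 6 categories: ceiling(91/6).

Final answer: 16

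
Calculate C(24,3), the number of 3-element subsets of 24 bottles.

C(24,3) = 24!/(3! x 21!).

Final answer: \binom{24}{3} = 2024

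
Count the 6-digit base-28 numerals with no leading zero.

In base 28, the leading digit has 27 choices (1..27); each of the remaining 5 digits has 28 choices.
Total: 27 x 28^5.

Final answer: 464679936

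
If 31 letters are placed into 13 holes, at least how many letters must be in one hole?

By the pigeonhole principle: ceiling(31/13).

Final answer: 3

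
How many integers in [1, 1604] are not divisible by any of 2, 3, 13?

|div by 2|=802, |div by 3|=534, |div by 13|=123.
|div by 2&3|=267, |div by 2&13|=61, |div by 3&13|=41, |div by all|=20.
By inclusion-exclusion, divisible by at least one: 802+534+123-267-61-41+20 = 1110.
Not divisible by any: 1604 - 1110.

Final answer: 494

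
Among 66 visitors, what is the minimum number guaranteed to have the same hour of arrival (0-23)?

There are 24 possible values for hour of arrival (0-23). With 66 visitors and 24 categories, by pigeonhole: ceiling(66/24).

Final answer: 3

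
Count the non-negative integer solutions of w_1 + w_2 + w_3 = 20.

Stars and bars with 20 stars and 2 bars:
C(20+3-1, 3-1) = C(22,2).

Final answer: C(22,2) = 231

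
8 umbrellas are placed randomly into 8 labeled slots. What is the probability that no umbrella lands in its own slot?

D(n) = (n-1)(D(n-1) + D(n-2)), D(0)=1, D(1)=0.
Building up: D(2)=1, D(3)=2, D(4)=9, D(5)=44, D(6)=265, D(7)=1854, D(8)=14833.
Total arrangements: 8! = 40320.
Probability = D(8)/8! = 2119/5760.

Final answer: D(8)/8! = 14833/40320 = 0.367882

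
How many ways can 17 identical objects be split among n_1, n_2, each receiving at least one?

Substitute n'_i = n_i - 1 (so n'_i >= 0). Then sum n'_i = 17 - 2 = 15.
Stars and bars: C(15+2-1, 2-1) = C(16,1).

Final answer: C(16,1) = 16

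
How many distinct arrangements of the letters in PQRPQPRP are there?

Letters (P:4, Q:2, R:2). Total letters: 8.
Permutations = 8!/(4! x 2! x 2!).

Final answer: 420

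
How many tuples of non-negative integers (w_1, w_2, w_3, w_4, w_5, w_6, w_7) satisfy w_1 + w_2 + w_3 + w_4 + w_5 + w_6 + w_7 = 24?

Stars and bars with 24 stars and 6 bars:
C(24+7-1, 7-1) = C(30,6).

Final answer: C(30,6) = 593775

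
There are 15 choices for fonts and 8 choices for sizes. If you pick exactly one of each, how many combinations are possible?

By the multiplication principle: 15 x 8.

Final answer: 120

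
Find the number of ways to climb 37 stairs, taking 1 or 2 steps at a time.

Let f(n) be the number of climbs. Removing the last move (1 or 2 steps) gives f(n) = f(n-1) + f(n-2); base cases f(1)=1, f(2)=2.
Computing successive values: f(1)=1, f(2)=2, f(3)=3, f(4)=5, f(5)=8, f(6)=13, f(7)=21, f(8)=34, f(9)=55, f(10)=89, f(11)=144, f(12)=233, f(13)=377, f(14)=610, f(15)=987, f(16)=1597, f(17)=2584, f(18)=4181, f(19)=6765, f(20)=10946, f(21)=17711, f(22)=28657, f(23)=46368, f(24)=75025, f(25)=121393, f(26)=196418, f(27)=317811, f(28)=514229, f(29)=832040, f(30)=1346269, f(31)=2178309, f(32)=3524578, f(33)=5702887, f(34)=9227465, f(35)=14930352, f(36)=24157817, f(37)=39088169.

Final answer: 39088169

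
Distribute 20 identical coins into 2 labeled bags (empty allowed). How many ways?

Stars and bars: C(n+k-1, k-1) = C(21,1).

Final answer: C(21,1) = 21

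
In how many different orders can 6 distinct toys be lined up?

The number of ways to arrange 6 distinct objects is 6!.

Final answer: 6! = 720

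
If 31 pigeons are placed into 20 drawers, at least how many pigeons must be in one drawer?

By the pigeonhole principle: ceiling(31/20).

Final answer: 2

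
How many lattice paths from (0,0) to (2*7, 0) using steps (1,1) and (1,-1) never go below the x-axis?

Total monotonic paths to (7,7): C(14,7) = 3432.
Reflecting each bad path at its first crossing gives a bijection with paths to (6,8): C(14,8) = 3003.
Valid Dyck paths: 3432 - 3003.
(This is the Catalan number C_{7}.)

Final answer: C_{7} = 429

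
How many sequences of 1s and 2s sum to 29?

Let f(n) count the ways. The last step is size 1 or 2, so f(n) = f(n-1) + f(n-2) with f(1)=1, f(2)=2.
Building up term by term: f(1)=1, f(2)=2, f(3)=3, f(4)=5, f(5)=8, f(6)=13, f(7)=21, f(8)=34, f(9)=55, f(10)=89, f(11)=144, f(12)=233, f(13)=377, f(14)=610, f(15)=987, f(16)=1597, f(17)=2584, f(18)=4181, f(19)=6765, f(20)=10946, f(21)=17711, f(22)=28657, f(23)=46368, f(24)=75025, f(25)=121393, f(26)=196418, f(27)=317811, f(28)=514229, f(29)=832040.

Final answer: 832040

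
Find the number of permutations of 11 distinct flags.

The number of ways to arrange 11 distinct objects is 11!.

Final answer: 11! = 39916800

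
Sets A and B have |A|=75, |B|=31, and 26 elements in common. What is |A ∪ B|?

|A union B| = |A| + |B| - |A intersect B| = 75 + 31 - 26.

Final answer: 80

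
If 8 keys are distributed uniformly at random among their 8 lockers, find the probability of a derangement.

Derangements satisfy D(n) = (n-1)(D(n-1) + D(n-2)), starting from D(0)=1, D(1)=0.
Building up: D(2)=1, D(3)=2, D(4)=9, D(5)=44, D(6)=265, D(7)=1854, D(8)=14833.
Total arrangements: 8! = 40320.
Probability = D(8)/8! = 2119/5760.

Final answer: D(8)/8! = 14833/40320 = 0.367882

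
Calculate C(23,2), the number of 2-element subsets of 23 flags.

C(23,2) = 23!/(2! x (23-2)!).

Final answer: C(23,2) = 253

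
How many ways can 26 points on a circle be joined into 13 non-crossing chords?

The structures are counted by the Catalan number C_n. Here n = 26/2 = 13.
Using C_0 = 1 and C_(k+1) = C_k x 2(2k+1)/(k+2), build up term by term: C_1=1, C_2=2, C_3=5, C_4=14, C_5=42, C_6=132, C_7=429, C_8=1430, C_9=4862, C_10=16796, C_11=58786, C_12=208012, C_13=742900.

Final answer: C_{13} = 742900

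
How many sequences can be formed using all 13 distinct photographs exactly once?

The number of ways to arrange 13 distinct objects is 13!.

Final answer: 13! = 6227020800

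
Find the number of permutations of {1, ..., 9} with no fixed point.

D(n) = (n-1)(D(n-1) + D(n-2)), D(0)=1, D(1)=0.
D(2) = 1 x (0 + 1) = 1
D(3) = 2 x (1 + 0) = 2
D(4) = 3 x (2 + 1) = 9
D(5) = 4 x (9 + 2) = 44
D(6) = 5 x (44 + 9) = 265
D(7) = 6 x (265 + 44) = 1854
D(8) = 7 x (1854 + 265) = 14833
D(9) = 8 x (D(8) + D(7)) = 8 x (14833 + 1854)

Final answer: D(9) = 133496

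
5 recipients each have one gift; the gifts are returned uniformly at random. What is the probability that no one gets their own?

Derangements satisfy D(n) = (n-1)(D(n-1) + D(n-2)), starting from D(0)=1, D(1)=0.
Building up: D(2)=1, D(3)=2, D(4)=9, D(5)=44.
Total arrangements: 5! = 120.
Probability = D(5)/5! = 11/30.

Final answer: D(5)/5! = 44/120 = 0.366667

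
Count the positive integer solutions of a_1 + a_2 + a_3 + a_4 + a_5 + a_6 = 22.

Substitute a'_i = a_i - 1 (so a'_i >= 0). Then sum a'_i = 22 - 6 = 16.
Stars and bars: C(16+6-1, 6-1) = C(21,5).

Final answer: C(21,5) = 20349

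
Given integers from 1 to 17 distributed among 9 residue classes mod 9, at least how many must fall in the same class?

By pigeonhole with 17 objects and 9 categories: ceiling(17/9).

Final answer: 2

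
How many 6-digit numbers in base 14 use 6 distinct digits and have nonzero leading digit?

The leading digit has 13 choices (anything but zero); the next has 13 (anything but the first), then 12, and so on, one fewer each time.
Total: 13 x 13 x 12 x 11 x 10 x 9.

Final answer: 2007720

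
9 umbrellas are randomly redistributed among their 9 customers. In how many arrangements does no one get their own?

D(n) = (n-1)(D(n-1) + D(n-2)), D(0)=1, D(1)=0.
D(2) = 1 x (0 + 1) = 1
D(3) = 2 x (1 + 0) = 2
D(4) = 3 x (2 + 1) = 9
D(5) = 4 x (9 + 2) = 44
D(6) = 5 x (44 + 9) = 265
D(7) = 6 x (265 + 44) = 1854
D(8) = 7 x (1854 + 265) = 14833
D(9) = 8 x (D(8) + D(7)) = 8 x (14833 + 1854)

Final answer: D(9) = 133496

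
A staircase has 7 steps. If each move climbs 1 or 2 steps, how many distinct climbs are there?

Let f(n) count the ways. The last step is size 1 or 2, so f(n) = f(n-1) + f(n-2) with f(1)=1, f(2)=2.
Iterating the recurrence: f(1)=1, f(2)=2, f(3)=3, f(4)=5, f(5)=8, f(6)=13, f(7)=21.

Final answer: 21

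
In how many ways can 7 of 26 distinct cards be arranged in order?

P(26,7) = 26!/(26-7)! = 26!/19!.

Final answer: P(26,7) = 3315312000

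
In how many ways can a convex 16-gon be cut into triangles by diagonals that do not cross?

This is counted by the nth Catalan number C_n. Here n = 16 - 2 = 14.
C_n = (2n)!/(n!(n+1)!), so C_{14} = 28!/(14! x 15!) = C(28,14)/15 = 40116600/15.

Final answer: C_{14} = 2674440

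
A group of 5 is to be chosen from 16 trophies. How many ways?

C(16,5) = 16!/(5! x 11!).

Final answer: \binom{16}{5} = 4368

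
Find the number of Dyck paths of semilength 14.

Total monotonic paths to (14,14): C(28,14) = 40116600.
Reflecting each bad path at its first crossing gives a bijection with paths to (13,15): C(28,15) = 37442160.
Valid Dyck paths: 40116600 - 37442160.
(Equivalently, C_{14} = C(28,14)/15 = 40116600/15.)

Final answer: C_{14} = 2674440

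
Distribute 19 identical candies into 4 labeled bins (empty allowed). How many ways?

Stars and bars: C(n+k-1, k-1) = C(22,3).

Final answer: C(22,3) = 1540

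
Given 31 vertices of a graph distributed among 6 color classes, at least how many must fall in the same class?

By pigeonhole with 31 objects and 6 categories: ceiling(31/6).

Final answer: 6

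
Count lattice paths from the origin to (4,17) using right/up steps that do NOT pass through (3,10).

Total paths to (4,17): C(21,17) = 5985.
Paths through (3,10): C(13,10) x C(8,7) = 2288.
Avoiding (3,10): 5985 - 2288.

Final answer: 3697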